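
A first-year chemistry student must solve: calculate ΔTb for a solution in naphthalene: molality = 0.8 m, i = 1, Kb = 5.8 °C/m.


ΔTb = Kb × m × i
= 5.8 × 0.8 × 1
= 4.64 °C

4.64 °C


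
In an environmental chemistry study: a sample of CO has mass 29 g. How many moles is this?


M(CO) = 28.01 g/mol
n = mass/M = 29/28.01 = 1.0353 mol

1.0353 mol


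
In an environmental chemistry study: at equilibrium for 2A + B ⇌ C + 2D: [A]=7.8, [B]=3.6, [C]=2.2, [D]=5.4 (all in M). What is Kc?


Kc = [C][D]^2/([A]^2[B])
= (2.2^1 × 5.4^2)/(7.8^2 × 3.6^1)
= 64.152/219.024
= 0.2929

0.2929


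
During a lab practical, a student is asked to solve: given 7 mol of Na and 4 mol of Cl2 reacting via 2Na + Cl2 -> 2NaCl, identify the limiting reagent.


Mole ratio available / coefficient:
  Na: 7/2 = 3.500
  Cl2: 4/1 = 4.000
Smaller ratio is limiting.

Na


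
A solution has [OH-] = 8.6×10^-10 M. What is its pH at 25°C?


pOH = -log10([OH-]) = -log10(8.6×10^-10)
= 10 - log10(8.6) = 9.07
pH = 14 - pOH = 14 - 9.07 = 4.93

4.93


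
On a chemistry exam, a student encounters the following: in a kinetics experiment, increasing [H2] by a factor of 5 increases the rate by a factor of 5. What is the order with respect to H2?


rate ∝ [H2]^n
5^n = 5 → n = 1
Order in H2: 1

1


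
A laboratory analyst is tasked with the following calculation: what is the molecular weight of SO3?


M(SO3) = 1×32.07 + 3×16.0
= 32.07 + 48.0
= 80.07 g/mol

80.07 g/mol


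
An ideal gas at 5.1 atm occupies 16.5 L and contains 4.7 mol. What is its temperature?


PV = nRT  (R = 0.08206 L·atm/(mol·K))
T = PV/(nR) = 5.1×16.5/(4.7×0.08206)
= 84.15/0.385682
= 218.18 K

218.18 K


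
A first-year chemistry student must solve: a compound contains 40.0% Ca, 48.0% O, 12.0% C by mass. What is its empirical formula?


Assume 100 g sample. Moles of each element:
  Ca: 40.0/40.08 = 0.998 mol
  O: 48.0/16.0 = 3.0 mol
  C: 12.0/12.01 = 0.999 mol
Divide by smallest (0.998):
  Ca: 0.998/0.998 = 1.0
  O: 3.0/0.998 = 3.01
  C: 0.999/0.998 = 1.0
Empirical formula: CaCO3

CaCO3


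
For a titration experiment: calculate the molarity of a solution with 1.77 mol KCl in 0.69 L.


M = n/V = 1.77/0.69 = 2.565 mol/L

2.565 M


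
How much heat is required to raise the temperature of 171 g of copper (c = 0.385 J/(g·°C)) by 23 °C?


q = mcΔT = 171 × 0.385 × 23
= 1514.21 J

1514.21 J


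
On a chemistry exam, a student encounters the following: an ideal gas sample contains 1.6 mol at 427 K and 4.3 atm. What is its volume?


PV = nRT  (R = 0.08206 L·atm/(mol·K))
V = nRT/P = 1.6×0.08206×427/4.3
= 13.038 L

13.038 L


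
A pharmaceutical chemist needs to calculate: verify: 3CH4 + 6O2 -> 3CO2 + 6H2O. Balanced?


Equation: 3CH4 + 6O2 -> 3CO2 + 6H2O
Check atoms: C: 3=3, H: 12=12, O: 12=12
Balanced

Yes, balanced


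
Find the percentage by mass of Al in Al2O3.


M(Al2O3) = 2×26.98 + 3×16.0 = 101.96 g/mol
Mass of Al = 2 × 26.98 = 53.96 g/mol
% Al = 53.96/101.96 × 100 = 52.92%

52.92%


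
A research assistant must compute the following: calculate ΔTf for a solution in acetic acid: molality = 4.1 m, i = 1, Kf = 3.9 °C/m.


ΔTf = Kf × m × i
= 3.9 × 4.1 × 1
= 15.99 °C

15.99 °C


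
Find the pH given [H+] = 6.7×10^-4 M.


pH = -log10([H+]) = -log10(6.7×10^-4)
= 4 - log10(6.7)
= 4 - 0.83
= 3.17

3.17


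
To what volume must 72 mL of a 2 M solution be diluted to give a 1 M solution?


C1V1 = C2V2
2 × 72 = 1 × V2
V2 = 144/1 = 144.0 mL

144.0 mL


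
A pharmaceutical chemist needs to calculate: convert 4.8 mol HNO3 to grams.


M(HNO3) = 63.02 g/mol
mass = n × M = 4.8 × 63.02 = 302.50 g

302.50 g


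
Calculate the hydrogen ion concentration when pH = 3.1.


[H+] = 10^(-pH) = 10^(-3.1)
= 7.94×10^-4 M

7.94×10^-4 M


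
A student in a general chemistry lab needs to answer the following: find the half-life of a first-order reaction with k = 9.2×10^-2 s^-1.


t½ = ln2/k = 0.693147/(9.2×10^-2 s^-1)
= 7.534 s

7.534 s


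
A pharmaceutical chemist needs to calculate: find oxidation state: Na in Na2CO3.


Group 1 metal: +1
Oxidation number: +1

+1


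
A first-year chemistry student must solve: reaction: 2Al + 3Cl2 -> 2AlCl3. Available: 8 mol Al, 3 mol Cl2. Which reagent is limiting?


Mole ratio available / coefficient:
  Al: 8/2 = 4.000
  Cl2: 3/3 = 1.000
Smaller ratio is limiting.

Cl2


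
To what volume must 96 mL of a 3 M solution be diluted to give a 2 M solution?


C1V1 = C2V2
3 × 96 = 2 × V2
V2 = 288/2 = 144.0 mL

144.0 mL


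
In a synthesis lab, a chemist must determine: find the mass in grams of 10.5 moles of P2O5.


M(P2O5) = 141.94 g/mol
mass = n × M = 10.5 × 141.94 = 1490.37 g

1490.37 g


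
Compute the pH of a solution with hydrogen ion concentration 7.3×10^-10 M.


pH = -log10([H+]) = -log10(7.3×10^-10)
= 10 - log10(7.3)
= 10 - 0.86
= 9.14

9.14


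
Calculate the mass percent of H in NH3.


M(NH3) = 1×14.01 + 3×1.008 = 17.034 g/mol
Mass of H = 3 × 1.008 = 3.024 g/mol
% H = 3.024/17.034 × 100 = 17.75%

17.75%


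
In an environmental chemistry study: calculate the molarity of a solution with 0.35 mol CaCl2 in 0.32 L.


M = n/V = 0.35/0.32 = 1.094 mol/L

1.094 M


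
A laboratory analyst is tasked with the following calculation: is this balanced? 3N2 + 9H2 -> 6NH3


Equation: 3N2 + 9H2 -> 6NH3
Check atoms: H: 18=18, N: 6=6
Balanced

Yes, balanced


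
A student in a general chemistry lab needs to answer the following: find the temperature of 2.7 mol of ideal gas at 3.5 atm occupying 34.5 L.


PV = nRT  (R = 0.08206 L·atm/(mol·K))
T = PV/(nR) = 3.5×34.5/(2.7×0.08206)
= 120.75/0.221562
= 544.99 K

544.99 K


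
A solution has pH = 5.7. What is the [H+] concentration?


[H+] = 10^(-pH) = 10^(-5.7)
= 2.0×10^-6 M

2.0×10^-6 M


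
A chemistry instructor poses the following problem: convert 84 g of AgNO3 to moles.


M(AgNO3) = 169.88 g/mol
n = mass/M = 84/169.88 = 0.4945 mol

0.4945 mol


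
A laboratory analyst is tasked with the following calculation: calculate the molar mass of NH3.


M(NH3) = 1×14.01 + 3×1.008
= 14.01 + 3.02
= 17.03 g/mol

17.03 g/mol


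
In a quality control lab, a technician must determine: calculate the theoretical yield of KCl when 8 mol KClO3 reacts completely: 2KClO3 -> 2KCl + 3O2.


Mole ratio KCl:KClO3 = 2:2
n(KCl) = 8 × 2/2 = 8.000 mol
mass = 8.000 × 74.55 = 596.4 g

596.4 g


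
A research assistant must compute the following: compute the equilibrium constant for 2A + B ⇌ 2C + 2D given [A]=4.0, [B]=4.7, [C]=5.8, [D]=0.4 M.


Kc = [C]^2[D]^2/([A]^2[B])
= (5.8^2 × 0.4^2)/(4.0^2 × 4.7^1)
= 5.3824/75.2
= 0.07157

0.07157


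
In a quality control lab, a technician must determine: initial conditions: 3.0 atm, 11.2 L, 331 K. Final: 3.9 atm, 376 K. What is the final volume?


P1V1/T1 = P2V2/T2
V2 = P1V1T2/(T1P2)
= 3.0×11.2×376/(331×3.9)
= 9.787 L

9.787 L


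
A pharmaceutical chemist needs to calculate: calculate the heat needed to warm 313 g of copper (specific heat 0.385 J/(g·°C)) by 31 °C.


q = mcΔT = 313 × 0.385 × 31
= 3735.66 J

3735.66 J


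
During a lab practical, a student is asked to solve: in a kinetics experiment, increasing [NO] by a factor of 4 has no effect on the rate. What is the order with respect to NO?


rate ∝ [NO]^n
rate ∝ [NO]^0
Order in NO: 0

0


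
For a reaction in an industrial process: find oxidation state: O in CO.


O is usually -2
Oxidation number: -2

-2


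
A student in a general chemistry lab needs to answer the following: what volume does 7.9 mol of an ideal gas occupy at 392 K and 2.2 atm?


PV = nRT  (R = 0.08206 L·atm/(mol·K))
V = nRT/P = 7.9×0.08206×392/2.2
= 115.511 L

115.511 L


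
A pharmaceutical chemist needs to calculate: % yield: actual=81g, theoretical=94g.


% yield = actual/theoretical × 100
= 81/94 × 100
= 86.17%

86.17%


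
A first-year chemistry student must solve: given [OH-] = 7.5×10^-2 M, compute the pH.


pOH = -log10([OH-]) = -log10(7.5×10^-2)
= 2 - log10(7.5) = 1.12
pH = 14 - pOH = 14 - 1.12 = 12.88

12.88


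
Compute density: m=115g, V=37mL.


ρ = mass/volume
= 115/37
= 3.108 g/mL

3.108 g/mL


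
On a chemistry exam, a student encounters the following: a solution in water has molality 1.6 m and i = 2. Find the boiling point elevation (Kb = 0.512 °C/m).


ΔTb = Kb × m × i
= 0.512 × 1.6 × 2
= 1.6384 °C

1.6384 °C


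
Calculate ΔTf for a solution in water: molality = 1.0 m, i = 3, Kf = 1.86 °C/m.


ΔTf = Kf × m × i
= 1.86 × 1.0 × 3
= 5.58 °C

5.58 °C


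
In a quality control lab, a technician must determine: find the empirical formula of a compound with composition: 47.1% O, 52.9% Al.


Assume 100 g sample. Moles of each element:
  O: 47.1/16.0 = 2.944 mol
  Al: 52.9/26.98 = 1.961 mol
Divide by smallest (1.961):
  O: 2.944/1.961 = 1.5
  Al: 1.961/1.961 = 1.0
Multiply all ratios by 2 to obtain whole numbers.
Empirical formula: Al2O3

Al2O3


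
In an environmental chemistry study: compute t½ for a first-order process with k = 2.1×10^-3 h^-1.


t½ = ln2/k = 0.693147/(2.1×10^-3 h^-1)
= 330.1 h

330.1 h


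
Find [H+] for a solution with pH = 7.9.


[H+] = 10^(-pH) = 10^(-7.9)
= 1.26×10^-8 M

1.26×10^-8 M


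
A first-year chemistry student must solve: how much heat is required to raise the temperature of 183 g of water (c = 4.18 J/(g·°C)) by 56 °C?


q = mcΔT = 183 × 4.18 × 56
= 42836.64 J

42836.64 J


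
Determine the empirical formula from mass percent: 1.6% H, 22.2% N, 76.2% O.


Assume 100 g sample. Moles of each element:
  H: 1.6/1.008 = 1.587 mol
  N: 22.2/14.01 = 1.585 mol
  O: 76.2/16.0 = 4.763 mol
Divide by smallest (1.585):
  H: 1.587/1.585 = 1.0
  N: 1.585/1.585 = 1.0
  O: 4.763/1.585 = 3.01
Empirical formula: HNO3

HNO3


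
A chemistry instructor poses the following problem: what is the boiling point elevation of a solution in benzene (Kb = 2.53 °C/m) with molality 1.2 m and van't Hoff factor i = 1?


ΔTb = Kb × m × i
= 2.53 × 1.2 × 1
= 3.036 °C

3.036 °C


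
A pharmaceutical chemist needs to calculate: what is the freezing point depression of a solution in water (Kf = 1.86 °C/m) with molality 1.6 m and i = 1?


ΔTf = Kf × m × i
= 1.86 × 1.6 × 1
= 2.976 °C

2.976 °C


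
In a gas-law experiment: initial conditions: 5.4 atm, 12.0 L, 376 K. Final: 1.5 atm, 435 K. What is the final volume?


P1V1/T1 = P2V2/T2
V2 = P1V1T2/(T1P2)
= 5.4×12.0×435/(376×1.5)
= 49.979 L

49.979 L


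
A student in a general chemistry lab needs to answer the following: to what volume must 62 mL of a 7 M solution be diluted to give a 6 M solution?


C1V1 = C2V2
7 × 62 = 6 × V2
V2 = 434/6 = 72.33 mL

72.33 mL


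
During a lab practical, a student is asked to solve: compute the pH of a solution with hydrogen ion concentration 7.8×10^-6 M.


pH = -log10([H+]) = -log10(7.8×10^-6)
= 6 - log10(7.8)
= 6 - 0.89
= 5.11

5.11


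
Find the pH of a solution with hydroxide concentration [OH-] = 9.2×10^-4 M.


pOH = -log10([OH-]) = -log10(9.2×10^-4)
= 4 - log10(9.2) = 3.04
pH = 14 - pOH = 14 - 3.04 = 10.96

10.96


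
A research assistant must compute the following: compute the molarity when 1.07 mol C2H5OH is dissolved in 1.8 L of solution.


M = n/V = 1.07/1.8 = 0.594 mol/L

0.594 M


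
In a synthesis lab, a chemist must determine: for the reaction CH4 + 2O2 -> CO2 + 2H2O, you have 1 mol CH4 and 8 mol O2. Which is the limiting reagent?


Mole ratio available / coefficient:
  CH4: 1/1 = 1.000
  O2: 8/2 = 4.000
Smaller ratio is limiting.

CH4


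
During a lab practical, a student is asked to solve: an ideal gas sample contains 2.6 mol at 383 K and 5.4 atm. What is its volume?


PV = nRT  (R = 0.08206 L·atm/(mol·K))
V = nRT/P = 2.6×0.08206×383/5.4
= 15.132 L

15.132 L


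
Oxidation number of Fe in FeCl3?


x + 3(-1) = 0, so x = +3
Oxidation number: +3

+3


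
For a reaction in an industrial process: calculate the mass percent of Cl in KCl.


M(KCl) = 1×39.1 + 1×35.45 = 74.55 g/mol
Mass of Cl = 1 × 35.45 = 35.45 g/mol
% Cl = 35.45/74.55 × 100 = 47.55%

47.55%


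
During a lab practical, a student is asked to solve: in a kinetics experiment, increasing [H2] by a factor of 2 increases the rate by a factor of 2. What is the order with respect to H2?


rate ∝ [H2]^n
2^n = 2 → n = 1
Order in H2: 1

1


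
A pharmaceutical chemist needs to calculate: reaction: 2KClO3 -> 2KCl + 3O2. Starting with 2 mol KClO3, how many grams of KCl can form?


Mole ratio KCl:KClO3 = 2:2
n(KCl) = 2 × 2/2 = 2.000 mol
mass = 2.000 × 74.55 = 149.1 g

149.1 g


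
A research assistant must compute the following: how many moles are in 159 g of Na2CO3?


M(Na2CO3) = 105.99 g/mol
n = mass/M = 159/105.99 = 1.5001 mol

1.5001 mol


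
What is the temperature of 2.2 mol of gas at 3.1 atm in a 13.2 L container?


PV = nRT  (R = 0.08206 L·atm/(mol·K))
T = PV/(nR) = 3.1×13.2/(2.2×0.08206)
= 40.92/0.180532
= 226.66 K

226.66 K


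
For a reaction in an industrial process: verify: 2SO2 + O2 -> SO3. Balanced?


Equation: 2SO2 + O2 -> SO3
Check atoms: O: 6≠3, S: 2≠1
Not balanced

No, not balanced


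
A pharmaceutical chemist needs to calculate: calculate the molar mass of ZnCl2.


M(ZnCl2) = 1×65.38 + 2×35.45
= 65.38 + 70.9
= 136.28 g/mol

136.28 g/mol


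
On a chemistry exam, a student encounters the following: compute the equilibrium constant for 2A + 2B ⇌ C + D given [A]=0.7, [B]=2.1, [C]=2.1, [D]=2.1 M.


Kc = [C][D]/([A]^2[B]^2)
= (2.1^1 × 2.1^1)/(0.7^2 × 2.1^2)
= 4.41/2.1609
= 2.041

2.041


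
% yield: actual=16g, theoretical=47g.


% yield = actual/theoretical × 100
= 16/47 × 100
= 34.04%

34.04%


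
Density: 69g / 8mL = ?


ρ = mass/volume
= 69/8
= 8.625 g/mL

8.625 g/mL


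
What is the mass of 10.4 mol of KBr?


M(KBr) = 119.0 g/mol
mass = n × M = 10.4 × 119.0 = 1237.60 g

1237.60 g


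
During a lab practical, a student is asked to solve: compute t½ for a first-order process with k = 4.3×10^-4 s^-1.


t½ = ln2/k = 0.693147/(4.3×10^-4 s^-1)
= 1612 s

1612 s


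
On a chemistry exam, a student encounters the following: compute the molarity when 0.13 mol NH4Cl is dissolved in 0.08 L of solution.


M = n/V = 0.13/0.08 = 1.625 mol/L

1.625 M


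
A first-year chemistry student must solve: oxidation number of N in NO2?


x + 2(-2) = 0, so x = +4
Oxidation number: +4

+4


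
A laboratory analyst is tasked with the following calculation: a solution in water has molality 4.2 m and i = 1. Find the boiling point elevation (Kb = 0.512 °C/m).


ΔTb = Kb × m × i
= 0.512 × 4.2 × 1
= 2.1504 °C

2.1504 °C


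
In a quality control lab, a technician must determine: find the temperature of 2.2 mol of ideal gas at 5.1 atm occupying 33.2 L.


PV = nRT  (R = 0.08206 L·atm/(mol·K))
T = PV/(nR) = 5.1×33.2/(2.2×0.08206)
= 169.32/0.180532
= 937.89 K

937.89 K


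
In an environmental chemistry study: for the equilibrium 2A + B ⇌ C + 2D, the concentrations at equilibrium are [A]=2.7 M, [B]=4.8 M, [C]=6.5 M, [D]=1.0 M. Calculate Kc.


Kc = [C][D]^2/([A]^2[B])
= (6.5^1 × 1.0^2)/(2.7^2 × 4.8^1)
= 6.5/34.992
= 0.1858

0.1858


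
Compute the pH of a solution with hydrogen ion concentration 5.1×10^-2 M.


pH = -log10([H+]) = -log10(5.1×10^-2)
= 2 - log10(5.1)
= 2 - 0.71
= 1.29

1.29


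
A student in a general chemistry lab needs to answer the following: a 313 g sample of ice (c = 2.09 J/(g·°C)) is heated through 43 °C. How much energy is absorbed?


q = mcΔT = 313 × 2.09 × 43
= 28129.31 J

28129.31 J


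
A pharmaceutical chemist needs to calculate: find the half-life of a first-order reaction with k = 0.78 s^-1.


t½ = ln2/k = 0.693147/(0.78 s^-1)
= 0.8887 s

0.8887 s


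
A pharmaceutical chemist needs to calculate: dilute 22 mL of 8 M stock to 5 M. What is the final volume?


C1V1 = C2V2
8 × 22 = 5 × V2
V2 = 176/5 = 35.2 mL

35.2 mL


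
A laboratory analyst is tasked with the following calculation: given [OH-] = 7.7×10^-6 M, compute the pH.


pOH = -log10([OH-]) = -log10(7.7×10^-6)
= 6 - log10(7.7) = 5.11
pH = 14 - pOH = 14 - 5.11 = 8.89

8.89


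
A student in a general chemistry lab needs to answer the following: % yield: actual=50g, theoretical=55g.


% yield = actual/theoretical × 100
= 50/55 × 100
= 90.91%

90.91%


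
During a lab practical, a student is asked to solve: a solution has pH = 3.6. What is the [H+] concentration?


[H+] = 10^(-pH) = 10^(-3.6)
= 2.51×10^-4 M

2.51×10^-4 M


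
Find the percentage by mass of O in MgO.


M(MgO) = 1×24.31 + 1×16.0 = 40.31 g/mol
Mass of O = 1 × 16.0 = 16.00 g/mol
% O = 16.00/40.31 × 100 = 39.69%

39.69%


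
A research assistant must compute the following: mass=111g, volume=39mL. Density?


ρ = mass/volume
= 111/39
= 2.846 g/mL

2.846 g/mL


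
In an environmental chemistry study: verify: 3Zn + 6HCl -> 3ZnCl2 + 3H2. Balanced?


Equation: 3Zn + 6HCl -> 3ZnCl2 + 3H2
Check atoms: Cl: 6=6, H: 6=6, Zn: 3=3
Balanced

Yes, balanced


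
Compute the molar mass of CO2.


M(CO2) = 1×12.01 + 2×16.0
= 12.01 + 32.0
= 44.01 g/mol

44.01 g/mol


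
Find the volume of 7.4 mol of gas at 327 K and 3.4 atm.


PV = nRT  (R = 0.08206 L·atm/(mol·K))
V = nRT/P = 7.4×0.08206×327/3.4
= 58.403 L

58.403 L


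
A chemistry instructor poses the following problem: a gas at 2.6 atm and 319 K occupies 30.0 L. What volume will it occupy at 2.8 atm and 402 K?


P1V1/T1 = P2V2/T2
V2 = P1V1T2/(T1P2)
= 2.6×30.0×402/(319×2.8)
= 35.105 L

35.105 L


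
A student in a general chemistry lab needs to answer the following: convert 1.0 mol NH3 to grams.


M(NH3) = 17.03 g/mol
mass = n × M = 1.0 × 17.03 = 17.03 g

17.03 g


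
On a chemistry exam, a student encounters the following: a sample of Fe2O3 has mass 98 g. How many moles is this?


M(Fe2O3) = 159.7 g/mol
n = mass/M = 98/159.7 = 0.6137 mol

0.6137 mol


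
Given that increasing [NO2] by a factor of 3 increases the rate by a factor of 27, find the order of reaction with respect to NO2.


rate ∝ [NO2]^n
3^n = 27 → n = 3
Order in NO2: 3

3


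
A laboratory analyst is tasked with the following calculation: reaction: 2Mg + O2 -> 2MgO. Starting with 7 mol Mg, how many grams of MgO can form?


Mole ratio MgO:Mg = 2:2
n(MgO) = 7 × 2/2 = 7.000 mol
mass = 7.000 × 40.31 = 282.17 g

282.17 g


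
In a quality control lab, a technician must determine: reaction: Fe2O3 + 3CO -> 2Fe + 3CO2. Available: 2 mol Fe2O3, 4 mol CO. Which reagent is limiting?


Mole ratio available / coefficient:
  Fe2O3: 2/1 = 2.000
  CO: 4/3 = 1.333
Smaller ratio is limiting.

CO


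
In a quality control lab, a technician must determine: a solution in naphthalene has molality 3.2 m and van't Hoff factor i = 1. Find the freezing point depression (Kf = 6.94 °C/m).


ΔTf = Kf × m × i
= 6.94 × 3.2 × 1
= 22.208 °C

22.208 °C


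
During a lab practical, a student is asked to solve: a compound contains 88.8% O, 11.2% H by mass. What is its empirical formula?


Assume 100 g sample. Moles of each element:
  O: 88.8/16.0 = 5.55 mol
  H: 11.2/1.008 = 11.111 mol
Divide by smallest (5.55):
  O: 5.55/5.55 = 1.0
  H: 11.111/5.55 = 2.0
Empirical formula: H2O

H2O


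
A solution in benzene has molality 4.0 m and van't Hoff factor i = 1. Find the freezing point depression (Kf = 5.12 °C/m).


ΔTf = Kf × m × i
= 5.12 × 4.0 × 1
= 20.48 °C

20.48 °C


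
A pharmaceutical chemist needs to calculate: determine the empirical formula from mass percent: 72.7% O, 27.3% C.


Assume 100 g sample. Moles of each element:
  O: 72.7/16.0 = 4.544 mol
  C: 27.3/12.01 = 2.273 mol
Divide by smallest (2.273):
  O: 4.544/2.273 = 2.0
  C: 2.273/2.273 = 1.0
Empirical formula: CO2

CO2


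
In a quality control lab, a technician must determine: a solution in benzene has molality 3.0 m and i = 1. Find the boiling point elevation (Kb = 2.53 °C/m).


ΔTb = Kb × m × i
= 2.53 × 3.0 × 1
= 7.59 °C

7.59 °C


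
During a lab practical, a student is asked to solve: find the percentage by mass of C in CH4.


M(CH4) = 1×12.01 + 4×1.008 = 16.042 g/mol
Mass of C = 1 × 12.01 = 12.01 g/mol
% C = 12.01/16.042 × 100 = 74.87%

74.87%


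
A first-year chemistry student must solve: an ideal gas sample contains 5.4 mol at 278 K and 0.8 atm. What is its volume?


PV = nRT  (R = 0.08206 L·atm/(mol·K))
V = nRT/P = 5.4×0.08206×278/0.8
= 153.986 L

153.986 L


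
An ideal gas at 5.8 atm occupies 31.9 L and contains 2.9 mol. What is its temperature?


PV = nRT  (R = 0.08206 L·atm/(mol·K))
T = PV/(nR) = 5.8×31.9/(2.9×0.08206)
= 185.02/0.237974
= 777.48 K

777.48 K


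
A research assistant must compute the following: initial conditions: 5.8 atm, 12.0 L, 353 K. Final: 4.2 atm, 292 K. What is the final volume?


P1V1/T1 = P2V2/T2
V2 = P1V1T2/(T1P2)
= 5.8×12.0×292/(353×4.2)
= 13.708 L

13.708 L


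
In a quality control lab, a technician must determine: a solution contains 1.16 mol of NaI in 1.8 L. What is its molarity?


M = n/V = 1.16/1.8 = 0.644 mol/L

0.644 M


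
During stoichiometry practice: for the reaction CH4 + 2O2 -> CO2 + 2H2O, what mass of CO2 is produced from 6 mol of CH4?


Mole ratio CO2:CH4 = 1:1
n(CO2) = 6 × 1/1 = 6.000 mol
mass = 6.000 × 44.01 = 264.06 g

264.06 g


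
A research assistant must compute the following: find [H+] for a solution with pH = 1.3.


[H+] = 10^(-pH) = 10^(-1.3)
= 5.01×10^-2 M

5.01×10^-2 M


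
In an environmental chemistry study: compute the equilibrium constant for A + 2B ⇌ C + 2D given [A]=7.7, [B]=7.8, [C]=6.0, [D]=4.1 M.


Kc = [C][D]^2/([A][B]^2)
= (6.0^1 × 4.1^2)/(7.7^1 × 7.8^2)
= 100.86/468.468
= 0.2153

0.2153


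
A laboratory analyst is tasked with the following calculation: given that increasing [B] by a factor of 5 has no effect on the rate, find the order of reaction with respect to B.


rate ∝ [B]^n
rate ∝ [B]^0
Order in B: 0

0


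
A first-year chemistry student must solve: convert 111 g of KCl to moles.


M(KCl) = 74.55 g/mol
n = mass/M = 111/74.55 = 1.4889 mol

1.4889 mol


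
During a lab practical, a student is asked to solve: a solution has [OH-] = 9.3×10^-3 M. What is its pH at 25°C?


pOH = -log10([OH-]) = -log10(9.3×10^-3)
= 3 - log10(9.3) = 2.03
pH = 14 - pOH = 14 - 2.03 = 11.97

11.97


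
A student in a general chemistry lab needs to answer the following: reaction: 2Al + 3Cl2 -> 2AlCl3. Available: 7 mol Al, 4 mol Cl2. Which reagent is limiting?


Mole ratio available / coefficient:
  Al: 7/2 = 3.500
  Cl2: 4/3 = 1.333
Smaller ratio is limiting.

Cl2


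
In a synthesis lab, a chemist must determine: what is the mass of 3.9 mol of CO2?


M(CO2) = 44.01 g/mol
mass = n × M = 3.9 × 44.01 = 171.64 g

171.64 g


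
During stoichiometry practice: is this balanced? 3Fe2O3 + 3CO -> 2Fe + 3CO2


Equation: 3Fe2O3 + 3CO -> 2Fe + 3CO2
Check atoms: C: 3=3, Fe: 6≠2, O: 12≠6
Not balanced

No, not balanced


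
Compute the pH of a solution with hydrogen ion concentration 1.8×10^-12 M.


pH = -log10([H+]) = -log10(1.8×10^-12)
= 12 - log10(1.8)
= 12 - 0.26
= 11.74

11.74


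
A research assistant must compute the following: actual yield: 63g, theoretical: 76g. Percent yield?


% yield = actual/theoretical × 100
= 63/76 × 100
= 82.89%

82.89%


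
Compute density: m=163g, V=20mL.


ρ = mass/volume
= 163/20
= 8.15 g/mL

8.15 g/mL


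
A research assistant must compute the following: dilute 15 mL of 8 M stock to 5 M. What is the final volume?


C1V1 = C2V2
8 × 15 = 5 × V2
V2 = 120/5 = 24.0 mL

24.0 mL


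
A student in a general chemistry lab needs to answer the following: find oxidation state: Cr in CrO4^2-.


x + 4(-2) = -2, so x = +6
Oxidation number: +6

+6


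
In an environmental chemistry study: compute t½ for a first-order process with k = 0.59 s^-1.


t½ = ln2/k = 0.693147/(0.59 s^-1)
= 1.175 s

1.175 s


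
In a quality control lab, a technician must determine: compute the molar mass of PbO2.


M(PbO2) = 1×207.2 + 2×16.0
= 207.2 + 32.0
= 239.2 g/mol

239.2 g/mol


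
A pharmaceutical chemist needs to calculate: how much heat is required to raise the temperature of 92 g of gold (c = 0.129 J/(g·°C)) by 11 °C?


q = mcΔT = 92 × 0.129 × 11
= 130.55 J

130.55 J


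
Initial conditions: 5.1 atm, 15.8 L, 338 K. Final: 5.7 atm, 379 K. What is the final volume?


P1V1/T1 = P2V2/T2
V2 = P1V1T2/(T1P2)
= 5.1×15.8×379/(338×5.7)
= 15.852 L

15.852 L


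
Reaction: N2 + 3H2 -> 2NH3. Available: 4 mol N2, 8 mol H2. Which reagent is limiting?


Mole ratio available / coefficient:
  N2: 4/1 = 4.000
  H2: 8/3 = 2.667
Smaller ratio is limiting.

H2


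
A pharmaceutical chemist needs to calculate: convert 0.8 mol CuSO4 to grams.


M(CuSO4) = 159.62 g/mol
mass = n × M = 0.8 × 159.62 = 127.70 g

127.70 g


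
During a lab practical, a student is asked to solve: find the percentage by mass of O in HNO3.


M(HNO3) = 1×1.008 + 1×14.01 + 3×16.0 = 63.018 g/mol
Mass of O = 3 × 16.0 = 48.00 g/mol
% O = 48.00/63.018 × 100 = 76.17%

76.17%


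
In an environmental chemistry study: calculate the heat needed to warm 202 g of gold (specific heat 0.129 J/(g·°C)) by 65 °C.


q = mcΔT = 202 × 0.129 × 65
= 1693.77 J

1693.77 J


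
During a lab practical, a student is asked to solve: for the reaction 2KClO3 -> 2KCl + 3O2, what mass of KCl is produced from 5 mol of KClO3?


Mole ratio KCl:KClO3 = 2:2
n(KCl) = 5 × 2/2 = 5.000 mol
mass = 5.000 × 74.55 = 372.75 g

372.75 g


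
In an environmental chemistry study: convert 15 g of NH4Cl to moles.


M(NH4Cl) = 53.49 g/mol
n = mass/M = 15/53.49 = 0.2804 mol

0.2804 mol


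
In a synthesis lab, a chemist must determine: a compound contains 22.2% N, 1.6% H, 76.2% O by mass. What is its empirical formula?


Assume 100 g sample. Moles of each element:
  N: 22.2/14.01 = 1.585 mol
  H: 1.6/1.008 = 1.587 mol
  O: 76.2/16.0 = 4.763 mol
Divide by smallest (1.585):
  N: 1.585/1.585 = 1.0
  H: 1.587/1.585 = 1.0
  O: 4.763/1.585 = 3.01
Empirical formula: HNO3

HNO3


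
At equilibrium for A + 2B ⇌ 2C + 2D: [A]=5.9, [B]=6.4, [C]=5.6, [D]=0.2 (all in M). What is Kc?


Kc = [C]^2[D]^2/([A][B]^2)
= (5.6^2 × 0.2^2)/(5.9^1 × 6.4^2)
= 1.2544/241.664
= 0.005191

0.005191


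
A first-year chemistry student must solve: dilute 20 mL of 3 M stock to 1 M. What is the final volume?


C1V1 = C2V2
3 × 20 = 1 × V2
V2 = 60/1 = 60.0 mL

60.0 mL


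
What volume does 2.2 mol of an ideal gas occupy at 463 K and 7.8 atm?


PV = nRT  (R = 0.08206 L·atm/(mol·K))
V = nRT/P = 2.2×0.08206×463/7.8
= 10.716 L

10.716 L


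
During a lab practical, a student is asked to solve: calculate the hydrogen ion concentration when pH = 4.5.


[H+] = 10^(-pH) = 10^(-4.5)
= 3.16×10^-5 M

3.16×10^-5 M


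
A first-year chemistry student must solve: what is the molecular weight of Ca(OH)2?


M(Ca(OH)2) = 1×40.08 + 2×16.0 + 2×1.008
= 40.08 + 32.0 + 2.02
= 74.1 g/mol

74.1 g/mol


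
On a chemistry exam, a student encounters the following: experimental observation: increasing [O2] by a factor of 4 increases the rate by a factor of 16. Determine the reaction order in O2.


rate ∝ [O2]^n
4^n = 16 → n = 2
Order in O2: 2

2


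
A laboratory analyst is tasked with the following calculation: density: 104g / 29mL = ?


ρ = mass/volume
= 104/29
= 3.586 g/mL

3.586 g/mL


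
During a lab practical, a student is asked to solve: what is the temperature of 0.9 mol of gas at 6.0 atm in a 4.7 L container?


PV = nRT  (R = 0.08206 L·atm/(mol·K))
T = PV/(nR) = 6.0×4.7/(0.9×0.08206)
= 28.20/0.073854
= 381.83 K

381.83 K


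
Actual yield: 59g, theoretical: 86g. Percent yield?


% yield = actual/theoretical × 100
= 59/86 × 100
= 68.6%

68.6%


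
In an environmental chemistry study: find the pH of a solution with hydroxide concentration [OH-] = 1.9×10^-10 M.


pOH = -log10([OH-]) = -log10(1.9×10^-10)
= 10 - log10(1.9) = 9.72
pH = 14 - pOH = 14 - 9.72 = 4.28

4.28


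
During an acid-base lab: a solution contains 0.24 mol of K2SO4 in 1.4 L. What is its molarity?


M = n/V = 0.24/1.4 = 0.171 mol/L

0.171 M


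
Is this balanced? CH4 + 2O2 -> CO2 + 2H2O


Equation: CH4 + 2O2 -> CO2 + 2H2O
Check atoms: C: 1=1, H: 4=4, O: 4=4
Balanced

Yes, balanced


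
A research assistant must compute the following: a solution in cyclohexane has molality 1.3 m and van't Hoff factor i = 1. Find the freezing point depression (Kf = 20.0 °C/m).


ΔTf = Kf × m × i
= 20.0 × 1.3 × 1
= 26.0 °C

26.0 °C


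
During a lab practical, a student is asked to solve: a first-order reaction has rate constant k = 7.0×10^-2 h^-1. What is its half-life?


t½ = ln2/k = 0.693147/(7.0×10^-2 h^-1)
= 9.902 h

9.902 h


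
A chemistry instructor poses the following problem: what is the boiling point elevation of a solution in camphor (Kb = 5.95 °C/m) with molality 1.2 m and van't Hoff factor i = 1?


ΔTb = Kb × m × i
= 5.95 × 1.2 × 1
= 7.14 °C

7.14 °C


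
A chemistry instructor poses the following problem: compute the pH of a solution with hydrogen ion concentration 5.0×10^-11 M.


pH = -log10([H+]) = -log10(5.0×10^-11)
= 11 - log10(5.0)
= 11 - 0.7
= 10.3

10.3


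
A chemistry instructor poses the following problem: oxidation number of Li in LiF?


Group 1 metal: +1
Oxidation number: +1

+1


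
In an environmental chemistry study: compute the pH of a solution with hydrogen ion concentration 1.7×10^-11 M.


pH = -log10([H+]) = -log10(1.7×10^-11)
= 11 - log10(1.7)
= 11 - 0.23
= 10.77

10.77


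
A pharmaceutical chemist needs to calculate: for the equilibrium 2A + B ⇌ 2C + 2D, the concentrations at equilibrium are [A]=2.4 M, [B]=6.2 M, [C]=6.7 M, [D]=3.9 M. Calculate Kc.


Kc = [C]^2[D]^2/([A]^2[B])
= (6.7^2 × 3.9^2)/(2.4^2 × 6.2^1)
= 682.7769/35.712
= 19.12

19.12


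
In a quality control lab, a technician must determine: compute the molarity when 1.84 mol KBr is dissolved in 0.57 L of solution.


M = n/V = 1.84/0.57 = 3.228 mol/L

3.228 M


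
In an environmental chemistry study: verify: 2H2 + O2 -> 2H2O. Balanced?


Equation: 2H2 + O2 -> 2H2O
Check atoms: H: 4=4, O: 2=2
Balanced

Yes, balanced


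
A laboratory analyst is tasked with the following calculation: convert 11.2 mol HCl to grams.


M(HCl) = 36.46 g/mol
mass = n × M = 11.2 × 36.46 = 408.35 g

408.35 g


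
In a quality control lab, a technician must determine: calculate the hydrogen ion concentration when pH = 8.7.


[H+] = 10^(-pH) = 10^(-8.7)
= 2.0×10^-9 M

2.0×10^-9 M


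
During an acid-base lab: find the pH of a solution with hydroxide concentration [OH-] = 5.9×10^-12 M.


pOH = -log10([OH-]) = -log10(5.9×10^-12)
= 12 - log10(5.9) = 11.23
pH = 14 - pOH = 14 - 11.23 = 2.77

2.77


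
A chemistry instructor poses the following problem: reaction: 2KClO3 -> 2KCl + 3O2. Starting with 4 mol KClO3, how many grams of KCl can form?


Mole ratio KCl:KClO3 = 2:2
n(KCl) = 4 × 2/2 = 4.000 mol
mass = 4.000 × 74.55 = 298.2 g

298.2 g


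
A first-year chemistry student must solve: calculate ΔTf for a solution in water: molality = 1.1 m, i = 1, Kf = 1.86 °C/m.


ΔTf = Kf × m × i
= 1.86 × 1.1 × 1
= 2.046 °C

2.046 °C


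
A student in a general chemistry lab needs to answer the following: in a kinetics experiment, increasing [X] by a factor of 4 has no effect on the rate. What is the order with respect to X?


rate ∝ [X]^n
rate ∝ [X]^0
Order in X: 0

0


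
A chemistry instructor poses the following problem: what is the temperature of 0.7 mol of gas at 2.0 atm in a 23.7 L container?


PV = nRT  (R = 0.08206 L·atm/(mol·K))
T = PV/(nR) = 2.0×23.7/(0.7×0.08206)
= 47.40/0.057442
= 825.18 K

825.18 K


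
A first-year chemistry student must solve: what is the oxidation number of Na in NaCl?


Group 1 metal: +1
Oxidation number: +1

+1


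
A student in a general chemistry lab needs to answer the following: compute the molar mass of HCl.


M(HCl) = 1×1.008 + 1×35.45
= 1.01 + 35.45
= 36.46 g/mol

36.46 g/mol


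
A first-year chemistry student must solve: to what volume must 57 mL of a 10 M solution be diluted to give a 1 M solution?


C1V1 = C2V2
10 × 57 = 1 × V2
V2 = 570/1 = 570.0 mL

570.0 mL


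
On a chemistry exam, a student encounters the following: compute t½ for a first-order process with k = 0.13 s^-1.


t½ = ln2/k = 0.693147/(0.13 s^-1)
= 5.332 s

5.332 s


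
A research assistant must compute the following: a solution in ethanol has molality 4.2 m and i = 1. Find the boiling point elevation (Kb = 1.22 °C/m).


ΔTb = Kb × m × i
= 1.22 × 4.2 × 1
= 5.124 °C

5.124 °C


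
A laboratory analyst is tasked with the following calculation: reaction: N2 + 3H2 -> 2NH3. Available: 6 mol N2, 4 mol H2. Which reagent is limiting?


Mole ratio available / coefficient:
  N2: 6/1 = 6.000
  H2: 4/3 = 1.333
Smaller ratio is limiting.

H2


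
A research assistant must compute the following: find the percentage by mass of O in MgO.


M(MgO) = 1×24.31 + 1×16.0 = 40.31 g/mol
Mass of O = 1 × 16.0 = 16.00 g/mol
% O = 16.00/40.31 × 100 = 39.69%

39.69%


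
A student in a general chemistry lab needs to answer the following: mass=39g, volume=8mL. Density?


ρ = mass/volume
= 39/8
= 4.875 g/mL

4.875 g/mL


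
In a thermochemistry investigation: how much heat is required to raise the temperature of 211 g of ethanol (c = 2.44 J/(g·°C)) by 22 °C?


q = mcΔT = 211 × 2.44 × 22
= 11326.48 J

11326.48 J


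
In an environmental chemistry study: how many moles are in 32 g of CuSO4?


M(CuSO4) = 159.62 g/mol
n = mass/M = 32/159.62 = 0.2005 mol

0.2005 mol


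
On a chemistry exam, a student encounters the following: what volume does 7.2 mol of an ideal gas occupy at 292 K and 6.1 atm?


PV = nRT  (R = 0.08206 L·atm/(mol·K))
V = nRT/P = 7.2×0.08206×292/6.1
= 28.282 L

28.282 L


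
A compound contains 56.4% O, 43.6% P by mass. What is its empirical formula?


Assume 100 g sample. Moles of each element:
  O: 56.4/16.0 = 3.525 mol
  P: 43.6/30.97 = 1.408 mol
Divide by smallest (1.408):
  O: 3.525/1.408 = 2.5
  P: 1.408/1.408 = 1.0
Multiply all ratios by 2 to obtain whole numbers.
Empirical formula: P2O5

P2O5


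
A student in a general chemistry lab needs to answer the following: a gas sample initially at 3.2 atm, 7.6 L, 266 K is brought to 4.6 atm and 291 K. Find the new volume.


P1V1/T1 = P2V2/T2
V2 = P1V1T2/(T1P2)
= 3.2×7.6×291/(266×4.6)
= 5.784 L

5.784 L


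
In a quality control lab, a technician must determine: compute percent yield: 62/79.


% yield = actual/theoretical × 100
= 62/79 × 100
= 78.48%

78.48%


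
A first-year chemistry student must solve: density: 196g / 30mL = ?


ρ = mass/volume
= 196/30
= 6.533 g/mL

6.533 g/mL


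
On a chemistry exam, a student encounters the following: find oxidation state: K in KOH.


Group 1 metal: +1
Oxidation number: +1

+1


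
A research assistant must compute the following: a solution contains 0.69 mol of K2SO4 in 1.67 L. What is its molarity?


M = n/V = 0.69/1.67 = 0.413 mol/L

0.413 M


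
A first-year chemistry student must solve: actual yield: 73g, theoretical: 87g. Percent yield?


% yield = actual/theoretical × 100
= 73/87 × 100
= 83.91%

83.91%


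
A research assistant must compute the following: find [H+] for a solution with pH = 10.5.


[H+] = 10^(-pH) = 10^(-10.5)
= 3.16×10^-11 M

3.16×10^-11 M


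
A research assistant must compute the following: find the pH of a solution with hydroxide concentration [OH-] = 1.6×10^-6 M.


pOH = -log10([OH-]) = -log10(1.6×10^-6)
= 6 - log10(1.6) = 5.8
pH = 14 - pOH = 14 - 5.8 = 8.2

8.2


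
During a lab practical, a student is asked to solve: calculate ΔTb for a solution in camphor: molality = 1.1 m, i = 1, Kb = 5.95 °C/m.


ΔTb = Kb × m × i
= 5.95 × 1.1 × 1
= 6.545 °C

6.545 °C


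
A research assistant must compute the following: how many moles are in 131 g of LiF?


M(LiF) = 25.94 g/mol
n = mass/M = 131/25.94 = 5.0501 mol

5.0501 mol


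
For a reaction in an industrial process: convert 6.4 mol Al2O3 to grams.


M(Al2O3) = 101.96 g/mol
mass = n × M = 6.4 × 101.96 = 652.54 g

652.54 g


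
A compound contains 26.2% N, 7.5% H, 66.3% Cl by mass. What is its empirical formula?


Assume 100 g sample. Moles of each element:
  N: 26.2/14.01 = 1.87 mol
  H: 7.5/1.008 = 7.44 mol
  Cl: 66.3/35.45 = 1.87 mol
Divide by smallest (1.87):
  N: 1.87/1.87 = 1.0
  H: 7.44/1.87 = 3.98
  Cl: 1.87/1.87 = 1.0
Empirical formula: NH4Cl

NH4Cl


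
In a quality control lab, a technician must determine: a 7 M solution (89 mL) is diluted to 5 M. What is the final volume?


C1V1 = C2V2
7 × 89 = 5 × V2
V2 = 623/5 = 124.6 mL

124.6 mL


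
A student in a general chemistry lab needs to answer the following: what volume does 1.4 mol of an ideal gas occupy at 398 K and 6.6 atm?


PV = nRT  (R = 0.08206 L·atm/(mol·K))
V = nRT/P = 1.4×0.08206×398/6.6
= 6.928 L

6.928 L


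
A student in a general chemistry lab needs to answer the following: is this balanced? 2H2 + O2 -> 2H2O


Equation: 2H2 + O2 -> 2H2O
Check atoms: H: 4=4, O: 2=2
Balanced

Yes, balanced


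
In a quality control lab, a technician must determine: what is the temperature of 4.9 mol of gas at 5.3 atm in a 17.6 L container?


PV = nRT  (R = 0.08206 L·atm/(mol·K))
T = PV/(nR) = 5.3×17.6/(4.9×0.08206)
= 93.28/0.402094
= 231.99 K

231.99 K


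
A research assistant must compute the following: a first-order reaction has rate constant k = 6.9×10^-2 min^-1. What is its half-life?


t½ = ln2/k = 0.693147/(6.9×10^-2 min^-1)
= 10.05 min

10.05 min


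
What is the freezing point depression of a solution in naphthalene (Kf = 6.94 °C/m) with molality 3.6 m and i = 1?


ΔTf = Kf × m × i
= 6.94 × 3.6 × 1
= 24.984 °C

24.984 °C


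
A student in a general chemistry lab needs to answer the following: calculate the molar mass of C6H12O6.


M(C6H12O6) = 6×12.01 + 12×1.008 + 6×16.0
= 72.06 + 12.1 + 96.0
= 180.16 g/mol

180.16 g/mol


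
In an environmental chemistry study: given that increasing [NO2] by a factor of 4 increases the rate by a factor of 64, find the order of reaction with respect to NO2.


rate ∝ [NO2]^n
4^n = 64 → n = 3
Order in NO2: 3

3


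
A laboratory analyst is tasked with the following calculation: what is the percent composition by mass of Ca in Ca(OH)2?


M(Ca(OH)2) = 1×40.08 + 2×16.0 + 2×1.008 = 74.096 g/mol
Mass of Ca = 1 × 40.08 = 40.08 g/mol
% Ca = 40.08/74.096 × 100 = 54.09%

54.09%


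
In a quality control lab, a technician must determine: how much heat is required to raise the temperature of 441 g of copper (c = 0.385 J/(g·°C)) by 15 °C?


q = mcΔT = 441 × 0.385 × 15
= 2546.78 J

2546.78 J


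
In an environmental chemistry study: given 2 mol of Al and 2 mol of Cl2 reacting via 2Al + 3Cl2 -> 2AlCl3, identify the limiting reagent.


Mole ratio available / coefficient:
  Al: 2/2 = 1.000
  Cl2: 2/3 = 0.667
Smaller ratio is limiting.

Cl2


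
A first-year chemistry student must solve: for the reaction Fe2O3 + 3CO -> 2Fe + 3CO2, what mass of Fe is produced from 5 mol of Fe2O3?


Mole ratio Fe:Fe2O3 = 2:1
n(Fe) = 5 × 2/1 = 10.000 mol
mass = 10.000 × 55.85 = 558.5 g

558.5 g
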